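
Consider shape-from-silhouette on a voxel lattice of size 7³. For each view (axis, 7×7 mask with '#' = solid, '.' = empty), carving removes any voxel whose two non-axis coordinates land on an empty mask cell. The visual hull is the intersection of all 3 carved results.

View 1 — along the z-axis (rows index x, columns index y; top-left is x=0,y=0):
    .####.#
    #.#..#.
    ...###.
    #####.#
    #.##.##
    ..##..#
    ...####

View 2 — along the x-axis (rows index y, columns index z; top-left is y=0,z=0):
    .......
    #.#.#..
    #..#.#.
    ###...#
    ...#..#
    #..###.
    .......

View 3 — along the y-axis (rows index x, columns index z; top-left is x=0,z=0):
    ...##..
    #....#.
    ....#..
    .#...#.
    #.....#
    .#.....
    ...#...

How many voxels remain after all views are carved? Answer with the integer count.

17 voxels

before carving: 343 voxels (7×7×7)
[1] z-view keeps 29 columns → grid now 203
[2] x-view keeps 16 columns → grid now 69
[3] y-view keeps 11 columns → grid now 17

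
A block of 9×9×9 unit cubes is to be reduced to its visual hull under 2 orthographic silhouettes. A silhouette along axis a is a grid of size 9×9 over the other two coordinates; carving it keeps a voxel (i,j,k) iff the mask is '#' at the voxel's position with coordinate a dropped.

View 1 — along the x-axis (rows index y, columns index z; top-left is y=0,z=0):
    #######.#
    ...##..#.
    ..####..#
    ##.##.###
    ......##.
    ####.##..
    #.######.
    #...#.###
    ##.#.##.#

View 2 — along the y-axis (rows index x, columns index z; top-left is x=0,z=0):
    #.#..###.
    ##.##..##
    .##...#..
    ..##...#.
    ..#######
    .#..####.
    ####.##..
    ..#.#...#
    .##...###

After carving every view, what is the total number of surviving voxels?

voxel count = 230

before carving: 729 voxels (9×9×9)
[1] x-view keeps 49 columns → grid now 441
[2] y-view keeps 43 columns → grid now 230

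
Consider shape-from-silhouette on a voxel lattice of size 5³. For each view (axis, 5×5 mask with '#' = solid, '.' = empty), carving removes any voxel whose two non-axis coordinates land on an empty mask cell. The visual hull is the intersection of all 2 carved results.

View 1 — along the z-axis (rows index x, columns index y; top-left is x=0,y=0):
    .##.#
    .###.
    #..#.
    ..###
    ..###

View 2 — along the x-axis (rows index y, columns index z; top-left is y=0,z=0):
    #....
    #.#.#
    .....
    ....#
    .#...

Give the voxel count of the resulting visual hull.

before carving: 125 voxels (5×5×5)
step 1: project along z, AND mask (14/25) → |grid| = 70
step 2: project along x, AND mask (6/25) → |grid| = 14

14 voxels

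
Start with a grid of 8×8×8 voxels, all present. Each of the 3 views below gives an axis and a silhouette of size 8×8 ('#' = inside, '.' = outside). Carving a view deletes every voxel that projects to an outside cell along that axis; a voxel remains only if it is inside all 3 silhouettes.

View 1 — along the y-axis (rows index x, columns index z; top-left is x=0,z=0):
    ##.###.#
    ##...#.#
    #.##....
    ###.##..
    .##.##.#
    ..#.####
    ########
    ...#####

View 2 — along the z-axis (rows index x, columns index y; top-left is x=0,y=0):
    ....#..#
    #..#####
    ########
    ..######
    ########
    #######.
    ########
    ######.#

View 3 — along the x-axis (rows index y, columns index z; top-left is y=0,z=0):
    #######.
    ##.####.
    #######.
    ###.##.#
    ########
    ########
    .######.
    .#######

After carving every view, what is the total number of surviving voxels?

full grid |V| = 512
[1] y-view keeps 41 columns → grid now 328
[2] z-view keeps 52 columns → grid now 264
[3] x-view keeps 55 columns → grid now 228

remaining voxels: 228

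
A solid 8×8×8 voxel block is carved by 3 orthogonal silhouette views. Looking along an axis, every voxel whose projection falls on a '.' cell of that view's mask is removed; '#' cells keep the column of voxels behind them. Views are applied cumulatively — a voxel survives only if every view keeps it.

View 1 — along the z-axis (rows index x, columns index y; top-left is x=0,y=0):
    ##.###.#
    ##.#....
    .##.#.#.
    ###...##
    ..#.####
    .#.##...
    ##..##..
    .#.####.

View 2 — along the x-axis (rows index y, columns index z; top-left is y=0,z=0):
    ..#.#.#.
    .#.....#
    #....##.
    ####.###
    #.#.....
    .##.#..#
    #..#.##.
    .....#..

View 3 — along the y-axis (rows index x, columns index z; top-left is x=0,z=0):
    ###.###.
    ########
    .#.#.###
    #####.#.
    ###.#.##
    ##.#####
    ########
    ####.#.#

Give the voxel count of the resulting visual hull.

full grid |V| = 512
carve view 1 (along z, XY-mask fill 35/64): 280 voxels remain
carve view 2 (along x, YZ-mask fill 26/64): 110 voxels remain
carve view 3 (along y, XZ-mask fill 52/64): 89 voxels remain

voxel count = 89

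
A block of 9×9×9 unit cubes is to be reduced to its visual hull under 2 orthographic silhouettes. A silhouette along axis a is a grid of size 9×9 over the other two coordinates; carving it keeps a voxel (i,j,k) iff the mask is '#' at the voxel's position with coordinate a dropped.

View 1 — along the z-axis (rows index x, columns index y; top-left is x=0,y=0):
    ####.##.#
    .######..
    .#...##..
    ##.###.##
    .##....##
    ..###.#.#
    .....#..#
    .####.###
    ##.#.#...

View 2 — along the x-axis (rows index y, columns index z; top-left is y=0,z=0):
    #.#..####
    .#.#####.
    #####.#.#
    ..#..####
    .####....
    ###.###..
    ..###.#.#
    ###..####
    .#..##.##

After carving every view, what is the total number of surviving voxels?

|visual hull| = 253

start: 9×9×9 = 729 voxels
  1. axis=2 (XY plane), |mask|=45  ⇒  voxels=405
  2. axis=0 (YZ plane), |mask|=51  ⇒  voxels=253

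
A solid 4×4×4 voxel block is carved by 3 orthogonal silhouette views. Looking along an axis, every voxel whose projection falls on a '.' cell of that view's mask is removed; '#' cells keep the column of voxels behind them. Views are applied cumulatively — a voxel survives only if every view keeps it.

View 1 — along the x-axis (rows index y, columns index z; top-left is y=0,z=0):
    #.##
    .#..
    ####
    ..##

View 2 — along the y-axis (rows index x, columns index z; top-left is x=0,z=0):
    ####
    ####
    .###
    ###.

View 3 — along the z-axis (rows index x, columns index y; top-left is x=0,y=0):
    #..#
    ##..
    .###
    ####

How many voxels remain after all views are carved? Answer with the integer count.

|visual hull| = 22

full grid |V| = 64
after view 1 [x-axis, 10 of 16 cells solid] → remaining = 40
after view 2 [y-axis, 14 of 16 cells solid] → remaining = 35
after view 3 [z-axis, 11 of 16 cells solid] → remaining = 22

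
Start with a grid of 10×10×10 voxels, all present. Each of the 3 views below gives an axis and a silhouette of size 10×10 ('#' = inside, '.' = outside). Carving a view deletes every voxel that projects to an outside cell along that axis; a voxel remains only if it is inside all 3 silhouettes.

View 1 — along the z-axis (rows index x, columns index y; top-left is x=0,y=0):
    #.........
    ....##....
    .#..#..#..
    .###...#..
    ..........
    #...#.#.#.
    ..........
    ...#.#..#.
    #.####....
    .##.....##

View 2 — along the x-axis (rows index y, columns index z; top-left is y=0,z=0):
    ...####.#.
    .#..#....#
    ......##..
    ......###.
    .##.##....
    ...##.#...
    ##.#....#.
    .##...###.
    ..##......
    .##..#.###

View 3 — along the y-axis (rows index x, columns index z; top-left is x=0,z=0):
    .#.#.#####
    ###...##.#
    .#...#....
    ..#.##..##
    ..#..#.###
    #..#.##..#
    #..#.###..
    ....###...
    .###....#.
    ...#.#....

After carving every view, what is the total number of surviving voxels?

start: 10×10×10 = 1000 voxels
V1 z: intersect with XY mask (26 set) -- 260 left
V2 x: intersect with YZ mask (37 set) -- 90 left
V3 y: intersect with XZ mask (44 set) -- 34 left

|visual hull| = 34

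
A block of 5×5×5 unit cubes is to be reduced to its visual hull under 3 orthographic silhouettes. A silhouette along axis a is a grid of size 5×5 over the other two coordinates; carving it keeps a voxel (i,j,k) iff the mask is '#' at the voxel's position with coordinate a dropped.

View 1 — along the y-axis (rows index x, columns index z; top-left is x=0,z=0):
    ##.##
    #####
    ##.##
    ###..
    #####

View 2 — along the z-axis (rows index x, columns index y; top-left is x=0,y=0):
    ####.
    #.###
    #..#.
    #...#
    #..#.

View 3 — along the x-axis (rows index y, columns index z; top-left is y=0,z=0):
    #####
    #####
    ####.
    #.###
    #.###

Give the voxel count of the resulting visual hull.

|visual hull| = 52

full grid |V| = 125
after view 1 [y-axis, 21 of 25 cells solid] → remaining = 105
after view 2 [z-axis, 14 of 25 cells solid] → remaining = 60
after view 3 [x-axis, 22 of 25 cells solid] → remaining = 52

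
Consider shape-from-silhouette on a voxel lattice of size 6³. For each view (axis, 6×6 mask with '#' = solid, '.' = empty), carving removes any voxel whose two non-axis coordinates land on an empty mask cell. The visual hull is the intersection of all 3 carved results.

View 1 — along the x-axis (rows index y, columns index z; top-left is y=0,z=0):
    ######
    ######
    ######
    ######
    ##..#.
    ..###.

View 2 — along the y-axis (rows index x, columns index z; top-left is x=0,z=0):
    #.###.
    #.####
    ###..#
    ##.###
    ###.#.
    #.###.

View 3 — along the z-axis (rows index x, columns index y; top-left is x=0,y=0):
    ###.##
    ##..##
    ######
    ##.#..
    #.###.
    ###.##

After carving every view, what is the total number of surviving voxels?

before carving: 216 voxels (6×6×6)
  1. axis=0 (YZ plane), |mask|=30  ⇒  voxels=180
  2. axis=1 (XZ plane), |mask|=26  ⇒  voxels=132
  3. axis=2 (XY plane), |mask|=27  ⇒  voxels=98

voxel count = 98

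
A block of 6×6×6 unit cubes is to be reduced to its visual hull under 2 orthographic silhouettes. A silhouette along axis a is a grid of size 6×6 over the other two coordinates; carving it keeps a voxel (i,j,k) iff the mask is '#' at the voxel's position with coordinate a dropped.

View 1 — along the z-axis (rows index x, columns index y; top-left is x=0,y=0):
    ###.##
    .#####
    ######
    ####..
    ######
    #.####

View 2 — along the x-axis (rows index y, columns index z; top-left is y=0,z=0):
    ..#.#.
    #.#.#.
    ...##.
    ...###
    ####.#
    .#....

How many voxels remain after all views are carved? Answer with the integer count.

|visual hull| = 82

full grid |V| = 216
  1. axis=2 (XY plane), |mask|=31  ⇒  voxels=186
  2. axis=0 (YZ plane), |mask|=16  ⇒  voxels=82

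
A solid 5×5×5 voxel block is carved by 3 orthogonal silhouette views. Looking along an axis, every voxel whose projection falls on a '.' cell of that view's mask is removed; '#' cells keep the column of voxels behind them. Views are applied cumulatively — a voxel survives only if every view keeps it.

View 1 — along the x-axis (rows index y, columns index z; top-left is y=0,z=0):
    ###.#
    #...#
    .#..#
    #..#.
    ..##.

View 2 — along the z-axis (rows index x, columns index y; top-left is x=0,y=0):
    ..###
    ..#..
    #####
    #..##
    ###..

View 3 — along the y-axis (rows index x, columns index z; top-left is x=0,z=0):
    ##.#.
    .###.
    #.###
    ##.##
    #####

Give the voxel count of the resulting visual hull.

voxel count = 29

before carving: 125 voxels (5×5×5)
[1] x-view keeps 12 columns → grid now 60
[2] z-view keeps 15 columns → grid now 36
[3] y-view keeps 19 columns → grid now 29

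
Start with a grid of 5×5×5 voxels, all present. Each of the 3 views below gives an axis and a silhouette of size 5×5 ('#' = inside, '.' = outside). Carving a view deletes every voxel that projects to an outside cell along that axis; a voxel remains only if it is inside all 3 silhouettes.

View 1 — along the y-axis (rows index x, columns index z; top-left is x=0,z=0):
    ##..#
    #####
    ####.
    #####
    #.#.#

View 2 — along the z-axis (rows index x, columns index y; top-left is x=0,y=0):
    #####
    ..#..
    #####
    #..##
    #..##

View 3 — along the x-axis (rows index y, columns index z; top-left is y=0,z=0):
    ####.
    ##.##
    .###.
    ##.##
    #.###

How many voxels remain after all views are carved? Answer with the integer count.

start: 5×5×5 = 125 voxels
V1 y: intersect with XZ mask (20 set) -- 100 left
V2 z: intersect with XY mask (17 set) -- 64 left
V3 x: intersect with YZ mask (19 set) -- 49 left

voxel count = 49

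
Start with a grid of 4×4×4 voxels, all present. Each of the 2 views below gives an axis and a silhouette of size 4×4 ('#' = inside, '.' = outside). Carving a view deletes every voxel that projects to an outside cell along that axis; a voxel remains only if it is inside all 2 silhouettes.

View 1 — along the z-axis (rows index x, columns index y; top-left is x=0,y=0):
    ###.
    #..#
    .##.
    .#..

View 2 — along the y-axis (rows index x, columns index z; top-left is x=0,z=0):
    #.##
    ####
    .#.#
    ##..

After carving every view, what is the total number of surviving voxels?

23 voxels

start: 4×4×4 = 64 voxels
carve view 1 (along z, XY-mask fill 8/16): 32 voxels remain
carve view 2 (along y, XZ-mask fill 11/16): 23 voxels remain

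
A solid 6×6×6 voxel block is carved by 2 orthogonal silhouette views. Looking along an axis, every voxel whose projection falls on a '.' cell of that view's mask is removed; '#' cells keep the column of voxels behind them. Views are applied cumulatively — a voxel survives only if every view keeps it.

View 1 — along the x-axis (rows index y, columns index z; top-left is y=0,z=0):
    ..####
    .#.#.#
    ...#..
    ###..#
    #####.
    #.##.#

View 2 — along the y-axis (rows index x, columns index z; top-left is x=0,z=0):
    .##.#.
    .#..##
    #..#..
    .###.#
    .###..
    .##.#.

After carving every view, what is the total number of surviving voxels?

before carving: 216 voxels (6×6×6)
[1] x-view keeps 21 columns → grid now 126
[2] y-view keeps 18 columns → grid now 63

63 voxels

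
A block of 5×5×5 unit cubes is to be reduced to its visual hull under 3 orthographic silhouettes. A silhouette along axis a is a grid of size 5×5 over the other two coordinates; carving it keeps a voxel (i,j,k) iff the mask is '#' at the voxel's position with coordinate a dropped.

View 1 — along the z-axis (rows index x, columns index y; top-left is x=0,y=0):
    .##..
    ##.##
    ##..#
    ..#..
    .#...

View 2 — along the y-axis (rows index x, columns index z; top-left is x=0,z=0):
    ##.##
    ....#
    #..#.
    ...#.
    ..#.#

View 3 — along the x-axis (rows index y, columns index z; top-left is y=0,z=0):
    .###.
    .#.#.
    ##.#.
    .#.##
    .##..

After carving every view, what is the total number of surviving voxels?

start: 5×5×5 = 125 voxels
step 1: project along z, AND mask (11/25) → |grid| = 55
step 2: project along y, AND mask (10/25) → |grid| = 21
step 3: project along x, AND mask (13/25) → |grid| = 9

|visual hull| = 9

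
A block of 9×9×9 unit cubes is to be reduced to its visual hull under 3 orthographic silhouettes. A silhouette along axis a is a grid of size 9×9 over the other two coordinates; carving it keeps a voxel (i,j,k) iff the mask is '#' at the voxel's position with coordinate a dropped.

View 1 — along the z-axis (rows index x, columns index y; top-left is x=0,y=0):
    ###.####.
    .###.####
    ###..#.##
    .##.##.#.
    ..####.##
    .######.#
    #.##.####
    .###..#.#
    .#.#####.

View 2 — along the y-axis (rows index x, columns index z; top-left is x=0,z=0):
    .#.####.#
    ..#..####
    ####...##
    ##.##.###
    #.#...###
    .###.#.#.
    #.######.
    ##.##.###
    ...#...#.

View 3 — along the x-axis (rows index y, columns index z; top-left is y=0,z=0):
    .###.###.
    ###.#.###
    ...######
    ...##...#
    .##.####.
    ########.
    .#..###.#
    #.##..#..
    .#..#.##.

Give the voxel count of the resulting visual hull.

remaining voxels: 188

initial block: 9^3 = 729
V1 z: intersect with XY mask (56 set) -- 504 left
V2 y: intersect with XZ mask (50 set) -- 309 left
V3 x: intersect with YZ mask (49 set) -- 188 left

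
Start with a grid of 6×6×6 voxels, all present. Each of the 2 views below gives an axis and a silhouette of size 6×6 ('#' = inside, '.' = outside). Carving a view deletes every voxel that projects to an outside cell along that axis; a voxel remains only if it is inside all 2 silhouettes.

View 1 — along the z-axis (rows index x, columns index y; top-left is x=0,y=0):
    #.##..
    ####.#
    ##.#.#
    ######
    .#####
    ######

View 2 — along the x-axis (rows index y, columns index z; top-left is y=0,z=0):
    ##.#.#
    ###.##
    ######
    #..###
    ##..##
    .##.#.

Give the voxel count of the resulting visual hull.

initial block: 6^3 = 216
  1. axis=2 (XY plane), |mask|=29  ⇒  voxels=174
  2. axis=0 (YZ plane), |mask|=26  ⇒  voxels=126

|visual hull| = 126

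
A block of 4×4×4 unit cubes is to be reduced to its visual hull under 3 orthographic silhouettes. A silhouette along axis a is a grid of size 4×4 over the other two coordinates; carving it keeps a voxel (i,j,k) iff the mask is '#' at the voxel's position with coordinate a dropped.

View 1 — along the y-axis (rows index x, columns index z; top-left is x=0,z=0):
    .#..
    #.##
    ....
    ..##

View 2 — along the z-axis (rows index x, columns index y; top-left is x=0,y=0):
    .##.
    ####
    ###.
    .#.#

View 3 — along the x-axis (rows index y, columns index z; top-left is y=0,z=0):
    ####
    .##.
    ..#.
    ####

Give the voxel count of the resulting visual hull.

voxel count = 12

initial block: 4^3 = 64
  1. axis=1 (XZ plane), |mask|=6  ⇒  voxels=24
  2. axis=2 (XY plane), |mask|=11  ⇒  voxels=18
  3. axis=0 (YZ plane), |mask|=11  ⇒  voxels=12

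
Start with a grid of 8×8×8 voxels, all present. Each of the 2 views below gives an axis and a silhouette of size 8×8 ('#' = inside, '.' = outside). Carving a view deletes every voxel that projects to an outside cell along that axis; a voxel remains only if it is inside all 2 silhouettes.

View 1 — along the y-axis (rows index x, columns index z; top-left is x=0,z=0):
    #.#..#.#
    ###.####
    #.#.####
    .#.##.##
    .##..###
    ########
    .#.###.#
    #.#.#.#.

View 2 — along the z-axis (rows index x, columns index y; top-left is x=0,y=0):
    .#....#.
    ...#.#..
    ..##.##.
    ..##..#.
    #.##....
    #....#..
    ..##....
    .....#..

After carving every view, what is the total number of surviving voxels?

|visual hull| = 106

initial block: 8^3 = 512
[1] y-view keeps 44 columns → grid now 352
[2] z-view keeps 19 columns → grid now 106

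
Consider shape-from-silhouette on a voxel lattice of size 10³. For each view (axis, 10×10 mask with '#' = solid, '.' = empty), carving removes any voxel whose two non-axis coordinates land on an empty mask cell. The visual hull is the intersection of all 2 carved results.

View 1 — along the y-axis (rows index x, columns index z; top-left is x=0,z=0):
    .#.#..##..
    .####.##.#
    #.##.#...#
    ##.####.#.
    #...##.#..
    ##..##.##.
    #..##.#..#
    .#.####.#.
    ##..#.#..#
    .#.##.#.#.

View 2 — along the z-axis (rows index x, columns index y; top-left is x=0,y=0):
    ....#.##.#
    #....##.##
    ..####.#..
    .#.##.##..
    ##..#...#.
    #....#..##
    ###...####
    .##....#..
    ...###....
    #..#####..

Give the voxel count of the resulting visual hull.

|visual hull| = 249

before carving: 1000 voxels (10×10×10)
step 1: project along y, AND mask (54/100) → |grid| = 540
step 2: project along z, AND mask (46/100) → |grid| = 249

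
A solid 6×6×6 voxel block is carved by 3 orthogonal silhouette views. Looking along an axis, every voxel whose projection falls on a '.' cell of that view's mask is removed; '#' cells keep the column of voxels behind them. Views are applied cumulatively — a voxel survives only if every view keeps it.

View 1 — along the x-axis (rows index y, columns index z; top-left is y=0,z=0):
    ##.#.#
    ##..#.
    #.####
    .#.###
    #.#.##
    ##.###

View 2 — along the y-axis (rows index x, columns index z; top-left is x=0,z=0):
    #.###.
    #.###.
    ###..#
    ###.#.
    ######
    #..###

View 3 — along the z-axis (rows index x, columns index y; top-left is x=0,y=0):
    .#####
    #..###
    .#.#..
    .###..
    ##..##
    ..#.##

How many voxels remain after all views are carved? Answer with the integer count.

|visual hull| = 63

full grid |V| = 216
after view 1 [x-axis, 25 of 36 cells solid] → remaining = 150
after view 2 [y-axis, 26 of 36 cells solid] → remaining = 108
after view 3 [z-axis, 21 of 36 cells solid] → remaining = 63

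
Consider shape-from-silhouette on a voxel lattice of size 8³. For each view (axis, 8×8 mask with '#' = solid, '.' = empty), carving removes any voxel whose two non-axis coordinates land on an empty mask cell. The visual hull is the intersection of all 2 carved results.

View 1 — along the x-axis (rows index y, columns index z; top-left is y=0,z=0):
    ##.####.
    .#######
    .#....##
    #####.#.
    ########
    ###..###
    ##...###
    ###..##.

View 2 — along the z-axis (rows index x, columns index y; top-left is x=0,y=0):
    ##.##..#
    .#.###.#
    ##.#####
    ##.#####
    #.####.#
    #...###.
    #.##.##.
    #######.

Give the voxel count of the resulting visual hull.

before carving: 512 voxels (8×8×8)
V1 x: intersect with YZ mask (46 set) -- 368 left
V2 z: intersect with XY mask (46 set) -- 276 left

276 voxels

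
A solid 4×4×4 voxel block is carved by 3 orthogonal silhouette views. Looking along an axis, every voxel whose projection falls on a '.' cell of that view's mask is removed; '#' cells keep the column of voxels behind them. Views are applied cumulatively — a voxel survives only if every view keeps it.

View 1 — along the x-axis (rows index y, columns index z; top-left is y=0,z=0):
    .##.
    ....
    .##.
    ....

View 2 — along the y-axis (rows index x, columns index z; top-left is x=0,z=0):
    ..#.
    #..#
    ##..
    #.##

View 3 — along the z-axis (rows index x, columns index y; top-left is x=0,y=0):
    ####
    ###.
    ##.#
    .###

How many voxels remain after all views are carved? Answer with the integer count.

initial block: 4^3 = 64
[1] x-view keeps 4 columns → grid now 16
[2] y-view keeps 8 columns → grid now 6
[3] z-view keeps 13 columns → grid now 4

|visual hull| = 4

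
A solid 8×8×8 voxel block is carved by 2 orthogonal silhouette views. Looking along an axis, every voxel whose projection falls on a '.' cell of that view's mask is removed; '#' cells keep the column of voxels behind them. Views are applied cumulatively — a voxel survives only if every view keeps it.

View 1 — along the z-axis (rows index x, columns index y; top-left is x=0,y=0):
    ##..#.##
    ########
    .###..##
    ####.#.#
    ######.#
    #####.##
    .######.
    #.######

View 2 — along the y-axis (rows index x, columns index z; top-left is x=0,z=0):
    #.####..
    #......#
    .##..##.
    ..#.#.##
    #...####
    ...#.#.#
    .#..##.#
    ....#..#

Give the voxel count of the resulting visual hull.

|visual hull| = 179

initial block: 8^3 = 512
after view 1 [z-axis, 51 of 64 cells solid] → remaining = 408
after view 2 [y-axis, 29 of 64 cells solid] → remaining = 179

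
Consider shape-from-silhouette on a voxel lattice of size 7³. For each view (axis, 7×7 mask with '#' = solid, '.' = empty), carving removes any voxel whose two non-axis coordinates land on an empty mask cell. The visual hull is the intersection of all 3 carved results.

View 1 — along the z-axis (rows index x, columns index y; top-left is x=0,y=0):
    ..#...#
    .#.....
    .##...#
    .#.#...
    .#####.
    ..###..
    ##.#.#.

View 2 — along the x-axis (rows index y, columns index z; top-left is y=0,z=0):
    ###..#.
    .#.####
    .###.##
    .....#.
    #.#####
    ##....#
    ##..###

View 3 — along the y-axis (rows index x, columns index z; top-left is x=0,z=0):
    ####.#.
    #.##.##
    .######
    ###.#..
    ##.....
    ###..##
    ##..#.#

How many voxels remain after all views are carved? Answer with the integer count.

voxel count = 48

initial block: 7^3 = 343
step 1: project along z, AND mask (20/49) → |grid| = 140
step 2: project along x, AND mask (29/49) → |grid| = 81
step 3: project along y, AND mask (31/49) → |grid| = 48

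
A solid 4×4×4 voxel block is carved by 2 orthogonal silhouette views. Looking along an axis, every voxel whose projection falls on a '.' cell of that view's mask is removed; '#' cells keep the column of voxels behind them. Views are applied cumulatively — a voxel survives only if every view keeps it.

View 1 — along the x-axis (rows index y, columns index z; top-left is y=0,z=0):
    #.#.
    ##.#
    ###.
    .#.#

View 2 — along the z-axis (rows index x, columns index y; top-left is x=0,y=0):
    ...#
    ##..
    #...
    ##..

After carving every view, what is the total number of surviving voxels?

initial block: 4^3 = 64
after view 1 [x-axis, 10 of 16 cells solid] → remaining = 40
after view 2 [z-axis, 6 of 16 cells solid] → remaining = 14

14 voxels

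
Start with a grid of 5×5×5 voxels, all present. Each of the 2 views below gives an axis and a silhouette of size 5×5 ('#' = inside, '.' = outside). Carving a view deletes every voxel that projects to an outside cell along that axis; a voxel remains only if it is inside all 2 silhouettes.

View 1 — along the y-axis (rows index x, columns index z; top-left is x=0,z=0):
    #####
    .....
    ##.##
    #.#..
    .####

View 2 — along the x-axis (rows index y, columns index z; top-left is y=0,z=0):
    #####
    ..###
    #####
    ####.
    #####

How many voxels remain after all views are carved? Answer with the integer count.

|visual hull| = 66

initial block: 5^3 = 125
after view 1 [y-axis, 15 of 25 cells solid] → remaining = 75
after view 2 [x-axis, 22 of 25 cells solid] → remaining = 66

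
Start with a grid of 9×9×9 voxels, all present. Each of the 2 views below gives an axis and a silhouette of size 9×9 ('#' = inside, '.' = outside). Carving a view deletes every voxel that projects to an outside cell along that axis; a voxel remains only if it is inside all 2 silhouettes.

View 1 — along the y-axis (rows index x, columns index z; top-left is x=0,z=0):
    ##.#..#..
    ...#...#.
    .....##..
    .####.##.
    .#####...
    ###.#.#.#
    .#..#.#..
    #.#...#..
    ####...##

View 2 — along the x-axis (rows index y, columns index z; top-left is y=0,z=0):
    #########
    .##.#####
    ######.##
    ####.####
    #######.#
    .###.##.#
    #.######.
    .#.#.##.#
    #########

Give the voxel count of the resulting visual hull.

276 voxels

full grid |V| = 729
  1. axis=1 (XZ plane), |mask|=37  ⇒  voxels=333
  2. axis=0 (YZ plane), |mask|=67  ⇒  voxels=276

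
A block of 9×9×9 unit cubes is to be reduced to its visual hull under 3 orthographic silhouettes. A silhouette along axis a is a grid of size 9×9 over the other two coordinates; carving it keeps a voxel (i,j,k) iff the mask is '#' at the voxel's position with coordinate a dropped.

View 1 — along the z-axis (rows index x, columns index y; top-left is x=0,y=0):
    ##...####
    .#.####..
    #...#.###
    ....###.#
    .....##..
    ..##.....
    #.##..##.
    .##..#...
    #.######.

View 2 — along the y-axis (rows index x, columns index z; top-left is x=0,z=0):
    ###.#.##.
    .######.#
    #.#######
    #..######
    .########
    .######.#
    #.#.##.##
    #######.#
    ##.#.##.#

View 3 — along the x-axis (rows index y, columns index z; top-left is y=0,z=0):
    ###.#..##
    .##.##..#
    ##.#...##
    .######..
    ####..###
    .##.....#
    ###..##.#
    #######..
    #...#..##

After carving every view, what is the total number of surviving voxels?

initial block: 9^3 = 729
  1. axis=2 (XY plane), |mask|=39  ⇒  voxels=351
  2. axis=1 (XZ plane), |mask|=63  ⇒  voxels=265
  3. axis=0 (YZ plane), |mask|=49  ⇒  voxels=162

voxel count = 162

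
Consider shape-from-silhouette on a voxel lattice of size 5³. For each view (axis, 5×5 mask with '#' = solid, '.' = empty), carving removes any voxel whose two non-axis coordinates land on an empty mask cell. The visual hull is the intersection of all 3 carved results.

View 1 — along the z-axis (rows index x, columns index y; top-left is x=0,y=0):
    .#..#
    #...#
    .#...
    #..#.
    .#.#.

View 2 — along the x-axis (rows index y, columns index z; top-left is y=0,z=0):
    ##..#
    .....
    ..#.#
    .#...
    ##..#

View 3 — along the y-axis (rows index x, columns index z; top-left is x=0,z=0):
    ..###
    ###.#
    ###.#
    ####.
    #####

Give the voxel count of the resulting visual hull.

before carving: 125 voxels (5×5×5)
[1] z-view keeps 9 columns → grid now 45
[2] x-view keeps 9 columns → grid now 14
[3] y-view keeps 20 columns → grid now 11

11 voxels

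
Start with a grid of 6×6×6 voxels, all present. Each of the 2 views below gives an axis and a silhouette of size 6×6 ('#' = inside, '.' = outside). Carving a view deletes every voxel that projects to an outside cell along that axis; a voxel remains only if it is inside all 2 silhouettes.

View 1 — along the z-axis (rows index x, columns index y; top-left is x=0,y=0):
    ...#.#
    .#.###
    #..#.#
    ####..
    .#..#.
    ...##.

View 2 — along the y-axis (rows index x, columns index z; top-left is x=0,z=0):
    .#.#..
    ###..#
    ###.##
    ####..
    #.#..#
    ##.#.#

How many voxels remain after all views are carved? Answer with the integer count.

start: 6×6×6 = 216 voxels
carve view 1 (along z, XY-mask fill 17/36): 102 voxels remain
carve view 2 (along y, XZ-mask fill 22/36): 65 voxels remain

|visual hull| = 65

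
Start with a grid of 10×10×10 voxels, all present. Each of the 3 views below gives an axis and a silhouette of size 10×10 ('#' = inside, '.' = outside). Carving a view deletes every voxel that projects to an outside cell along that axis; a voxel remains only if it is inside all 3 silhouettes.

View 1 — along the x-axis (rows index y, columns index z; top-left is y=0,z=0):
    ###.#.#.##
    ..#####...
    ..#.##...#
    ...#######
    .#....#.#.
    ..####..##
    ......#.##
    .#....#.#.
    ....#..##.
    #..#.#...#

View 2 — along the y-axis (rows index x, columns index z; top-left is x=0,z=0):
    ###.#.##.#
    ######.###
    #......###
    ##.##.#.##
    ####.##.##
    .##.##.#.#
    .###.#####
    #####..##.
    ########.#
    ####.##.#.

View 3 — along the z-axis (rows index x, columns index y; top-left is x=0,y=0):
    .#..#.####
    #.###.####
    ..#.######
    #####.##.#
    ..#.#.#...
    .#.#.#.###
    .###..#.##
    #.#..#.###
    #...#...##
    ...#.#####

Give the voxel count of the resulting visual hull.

|visual hull| = 176

initial block: 10^3 = 1000
after view 1 [x-axis, 45 of 100 cells solid] → remaining = 450
after view 2 [y-axis, 72 of 100 cells solid] → remaining = 316
after view 3 [z-axis, 60 of 100 cells solid] → remaining = 176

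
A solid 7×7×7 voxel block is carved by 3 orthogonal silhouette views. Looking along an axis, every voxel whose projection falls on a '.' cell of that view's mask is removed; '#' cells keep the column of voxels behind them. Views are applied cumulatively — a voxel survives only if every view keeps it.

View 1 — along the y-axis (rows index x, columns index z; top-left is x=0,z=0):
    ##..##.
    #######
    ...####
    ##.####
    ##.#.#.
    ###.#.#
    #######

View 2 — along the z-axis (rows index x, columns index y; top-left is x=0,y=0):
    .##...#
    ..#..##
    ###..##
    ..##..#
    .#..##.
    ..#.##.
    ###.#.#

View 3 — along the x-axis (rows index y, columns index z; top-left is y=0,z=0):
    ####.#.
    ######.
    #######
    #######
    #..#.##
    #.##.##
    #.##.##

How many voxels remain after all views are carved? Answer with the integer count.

full grid |V| = 343
after view 1 [y-axis, 37 of 49 cells solid] → remaining = 259
after view 2 [z-axis, 25 of 49 cells solid] → remaining = 133
after view 3 [x-axis, 39 of 49 cells solid] → remaining = 105

|visual hull| = 105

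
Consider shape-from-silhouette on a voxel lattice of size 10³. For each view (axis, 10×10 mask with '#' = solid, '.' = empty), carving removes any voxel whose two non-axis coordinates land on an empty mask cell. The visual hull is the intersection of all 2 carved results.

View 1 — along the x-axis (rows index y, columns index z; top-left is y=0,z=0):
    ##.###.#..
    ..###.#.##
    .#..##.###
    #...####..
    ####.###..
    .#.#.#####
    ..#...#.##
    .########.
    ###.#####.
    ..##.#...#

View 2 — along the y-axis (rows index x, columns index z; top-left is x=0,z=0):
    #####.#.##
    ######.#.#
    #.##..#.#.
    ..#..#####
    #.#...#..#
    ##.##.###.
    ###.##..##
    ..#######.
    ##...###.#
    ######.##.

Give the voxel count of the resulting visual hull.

start: 10×10×10 = 1000 voxels
step 1: project along x, AND mask (61/100) → |grid| = 610
step 2: project along y, AND mask (66/100) → |grid| = 399

remaining voxels: 399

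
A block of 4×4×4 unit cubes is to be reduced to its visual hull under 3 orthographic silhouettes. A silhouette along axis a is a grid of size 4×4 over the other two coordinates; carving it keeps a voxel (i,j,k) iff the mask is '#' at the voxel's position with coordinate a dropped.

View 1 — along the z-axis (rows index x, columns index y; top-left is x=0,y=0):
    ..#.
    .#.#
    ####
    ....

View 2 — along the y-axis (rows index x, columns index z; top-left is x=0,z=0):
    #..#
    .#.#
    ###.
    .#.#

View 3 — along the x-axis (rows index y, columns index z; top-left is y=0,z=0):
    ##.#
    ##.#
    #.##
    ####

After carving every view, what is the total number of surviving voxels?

full grid |V| = 64
step 1: project along z, AND mask (7/16) → |grid| = 28
step 2: project along y, AND mask (9/16) → |grid| = 18
step 3: project along x, AND mask (13/16) → |grid| = 15

remaining voxels: 15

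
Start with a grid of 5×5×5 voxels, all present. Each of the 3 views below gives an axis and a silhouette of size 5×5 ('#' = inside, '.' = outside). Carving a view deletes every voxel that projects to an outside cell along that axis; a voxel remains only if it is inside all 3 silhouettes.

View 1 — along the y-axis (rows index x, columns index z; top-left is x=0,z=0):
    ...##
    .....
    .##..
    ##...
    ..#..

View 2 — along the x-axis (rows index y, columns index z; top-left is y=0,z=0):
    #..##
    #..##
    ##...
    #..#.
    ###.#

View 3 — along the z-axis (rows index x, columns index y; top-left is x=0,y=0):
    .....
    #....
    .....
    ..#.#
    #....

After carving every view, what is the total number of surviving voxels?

remaining voxels: 4

before carving: 125 voxels (5×5×5)
V1 y: intersect with XZ mask (7 set) -- 35 left
V2 x: intersect with YZ mask (14 set) -- 17 left
V3 z: intersect with XY mask (4 set) -- 4 left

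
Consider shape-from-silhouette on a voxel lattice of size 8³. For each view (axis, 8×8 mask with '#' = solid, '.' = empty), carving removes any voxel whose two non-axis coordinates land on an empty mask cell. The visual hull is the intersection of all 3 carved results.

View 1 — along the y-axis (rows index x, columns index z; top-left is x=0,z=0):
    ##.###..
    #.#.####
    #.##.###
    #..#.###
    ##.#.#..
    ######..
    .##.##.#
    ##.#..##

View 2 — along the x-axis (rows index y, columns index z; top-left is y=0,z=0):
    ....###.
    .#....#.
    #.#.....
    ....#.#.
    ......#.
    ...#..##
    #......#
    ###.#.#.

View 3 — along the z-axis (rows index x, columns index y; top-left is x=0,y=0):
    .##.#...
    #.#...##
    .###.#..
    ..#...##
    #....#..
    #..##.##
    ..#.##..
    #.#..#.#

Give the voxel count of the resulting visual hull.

remaining voxels: 45

start: 8×8×8 = 512 voxels
[1] y-view keeps 42 columns → grid now 336
[2] x-view keeps 20 columns → grid now 98
[3] z-view keeps 28 columns → grid now 45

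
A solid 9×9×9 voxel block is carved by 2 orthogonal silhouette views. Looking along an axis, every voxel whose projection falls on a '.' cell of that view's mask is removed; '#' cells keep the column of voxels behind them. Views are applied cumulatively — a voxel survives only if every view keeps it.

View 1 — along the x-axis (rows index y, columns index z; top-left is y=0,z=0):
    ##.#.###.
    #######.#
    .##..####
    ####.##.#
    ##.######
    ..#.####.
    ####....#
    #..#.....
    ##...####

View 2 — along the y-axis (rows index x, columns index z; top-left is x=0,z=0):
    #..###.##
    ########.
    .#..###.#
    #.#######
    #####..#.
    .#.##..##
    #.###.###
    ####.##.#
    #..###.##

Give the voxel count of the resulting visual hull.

|visual hull| = 335

initial block: 9^3 = 729
step 1: project along x, AND mask (53/81) → |grid| = 477
step 2: project along y, AND mask (58/81) → |grid| = 335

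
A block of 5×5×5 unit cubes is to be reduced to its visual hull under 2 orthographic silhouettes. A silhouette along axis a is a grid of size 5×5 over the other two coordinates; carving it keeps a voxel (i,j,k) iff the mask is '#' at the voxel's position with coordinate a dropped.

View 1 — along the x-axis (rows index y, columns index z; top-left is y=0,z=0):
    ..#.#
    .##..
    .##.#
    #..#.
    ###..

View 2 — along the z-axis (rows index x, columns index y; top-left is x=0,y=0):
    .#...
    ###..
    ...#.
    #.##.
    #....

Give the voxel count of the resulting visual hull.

20 voxels

full grid |V| = 125
step 1: project along x, AND mask (12/25) → |grid| = 60
step 2: project along z, AND mask (9/25) → |grid| = 20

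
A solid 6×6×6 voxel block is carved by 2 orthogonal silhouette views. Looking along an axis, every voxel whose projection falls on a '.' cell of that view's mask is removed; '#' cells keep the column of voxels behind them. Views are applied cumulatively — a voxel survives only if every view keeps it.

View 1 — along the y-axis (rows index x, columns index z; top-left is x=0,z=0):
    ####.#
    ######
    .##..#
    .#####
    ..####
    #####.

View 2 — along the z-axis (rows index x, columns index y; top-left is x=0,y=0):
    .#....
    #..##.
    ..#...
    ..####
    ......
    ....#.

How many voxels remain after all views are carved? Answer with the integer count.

start: 6×6×6 = 216 voxels
step 1: project along y, AND mask (28/36) → |grid| = 168
step 2: project along z, AND mask (10/36) → |grid| = 51

remaining voxels: 51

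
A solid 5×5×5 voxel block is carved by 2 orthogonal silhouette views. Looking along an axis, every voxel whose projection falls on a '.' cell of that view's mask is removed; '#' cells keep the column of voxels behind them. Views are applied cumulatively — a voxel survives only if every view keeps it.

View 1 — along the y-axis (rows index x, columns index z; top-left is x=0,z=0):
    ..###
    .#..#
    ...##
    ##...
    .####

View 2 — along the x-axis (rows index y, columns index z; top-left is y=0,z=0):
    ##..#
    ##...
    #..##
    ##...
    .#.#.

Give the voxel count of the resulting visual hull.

voxel count = 30

before carving: 125 voxels (5×5×5)
step 1: project along y, AND mask (13/25) → |grid| = 65
step 2: project along x, AND mask (12/25) → |grid| = 30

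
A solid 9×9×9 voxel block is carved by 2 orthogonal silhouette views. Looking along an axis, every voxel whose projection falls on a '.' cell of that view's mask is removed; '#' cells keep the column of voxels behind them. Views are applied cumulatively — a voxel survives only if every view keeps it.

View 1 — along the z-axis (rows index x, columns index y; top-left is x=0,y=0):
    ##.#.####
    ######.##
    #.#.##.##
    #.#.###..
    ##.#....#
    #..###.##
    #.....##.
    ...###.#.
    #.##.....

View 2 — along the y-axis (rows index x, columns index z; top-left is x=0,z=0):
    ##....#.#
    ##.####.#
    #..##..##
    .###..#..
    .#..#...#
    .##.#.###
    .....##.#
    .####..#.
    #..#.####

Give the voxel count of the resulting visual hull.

remaining voxels: 229

full grid |V| = 729
step 1: project along z, AND mask (46/81) → |grid| = 414
step 2: project along y, AND mask (43/81) → |grid| = 229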